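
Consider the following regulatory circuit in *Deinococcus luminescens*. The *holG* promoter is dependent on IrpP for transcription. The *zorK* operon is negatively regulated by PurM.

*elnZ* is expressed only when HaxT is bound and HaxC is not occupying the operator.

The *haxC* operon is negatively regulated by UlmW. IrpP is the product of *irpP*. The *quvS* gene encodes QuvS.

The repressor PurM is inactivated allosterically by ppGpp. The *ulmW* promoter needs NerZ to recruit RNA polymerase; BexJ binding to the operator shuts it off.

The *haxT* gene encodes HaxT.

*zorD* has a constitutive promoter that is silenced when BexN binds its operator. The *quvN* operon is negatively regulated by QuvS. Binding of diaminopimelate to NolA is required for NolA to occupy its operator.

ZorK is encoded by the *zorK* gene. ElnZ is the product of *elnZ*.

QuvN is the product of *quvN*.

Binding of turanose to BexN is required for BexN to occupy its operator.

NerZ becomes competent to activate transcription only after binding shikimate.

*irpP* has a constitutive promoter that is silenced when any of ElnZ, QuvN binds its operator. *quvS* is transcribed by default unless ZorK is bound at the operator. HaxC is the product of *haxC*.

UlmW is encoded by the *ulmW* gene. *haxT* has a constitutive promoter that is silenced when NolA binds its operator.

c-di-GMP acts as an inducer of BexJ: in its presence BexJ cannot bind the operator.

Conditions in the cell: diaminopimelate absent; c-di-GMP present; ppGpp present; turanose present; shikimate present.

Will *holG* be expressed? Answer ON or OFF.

Shikimate is present, so NerZ is active.
c-di-GMP is present, so BexJ is inactive.
No repressor is bound and NerZ is active, so *ulmW* is transcribed.
So UlmW is produced and active.
With repressor UlmW bound, *haxC* is not transcribed.
So HaxC is not produced.
Diaminopimelate is absent, so NolA is inactive.
With no repressor bound, *haxT* is transcribed.
So HaxT is produced and active.
No repressor is bound and HaxT is active, so *elnZ* is transcribed.
So ElnZ is produced and active.
ppGpp is present, so PurM is inactive.
With no repressor bound, *zorK* is transcribed.
So ZorK is produced and active.
With repressor ZorK bound, *quvS* is not transcribed.
So QuvS is not produced.
With no repressor bound, *quvN* is transcribed.
So QuvN is produced and active.
With repressor ElnZ bound, *irpP* is not transcribed.
So IrpP is not produced.
Required activator IrpP is absent, so *holG* is not transcribed.

OFF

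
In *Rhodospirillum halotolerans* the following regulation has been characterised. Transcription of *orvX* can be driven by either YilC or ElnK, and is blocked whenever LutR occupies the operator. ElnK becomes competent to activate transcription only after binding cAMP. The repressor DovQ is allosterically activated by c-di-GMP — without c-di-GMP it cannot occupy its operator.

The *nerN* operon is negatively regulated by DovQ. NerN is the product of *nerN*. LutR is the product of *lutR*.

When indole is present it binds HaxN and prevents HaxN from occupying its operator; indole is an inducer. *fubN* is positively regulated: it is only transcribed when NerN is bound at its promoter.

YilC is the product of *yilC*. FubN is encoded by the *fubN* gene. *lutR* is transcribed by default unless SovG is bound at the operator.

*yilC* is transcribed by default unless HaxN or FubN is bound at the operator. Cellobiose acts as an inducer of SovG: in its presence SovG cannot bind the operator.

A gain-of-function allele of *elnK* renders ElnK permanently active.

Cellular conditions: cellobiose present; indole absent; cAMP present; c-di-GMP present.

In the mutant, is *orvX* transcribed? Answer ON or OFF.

OFF

Indole is absent, so HaxN is active.
c-di-GMP is present, so DovQ is active.
With repressor DovQ bound, *nerN* is not transcribed.
So NerN is not produced.
Required activator NerN is absent, so *fubN* is not transcribed.
So FubN is not produced.
With repressor HaxN bound, *yilC* is not transcribed.
So YilC is not produced.
Cellobiose is present, so SovG is inactive.
With no repressor bound, *lutR* is transcribed.
So LutR is produced and active.
ElnK is constitutively active in this strain.
With repressor LutR bound, *orvX* is not transcribed.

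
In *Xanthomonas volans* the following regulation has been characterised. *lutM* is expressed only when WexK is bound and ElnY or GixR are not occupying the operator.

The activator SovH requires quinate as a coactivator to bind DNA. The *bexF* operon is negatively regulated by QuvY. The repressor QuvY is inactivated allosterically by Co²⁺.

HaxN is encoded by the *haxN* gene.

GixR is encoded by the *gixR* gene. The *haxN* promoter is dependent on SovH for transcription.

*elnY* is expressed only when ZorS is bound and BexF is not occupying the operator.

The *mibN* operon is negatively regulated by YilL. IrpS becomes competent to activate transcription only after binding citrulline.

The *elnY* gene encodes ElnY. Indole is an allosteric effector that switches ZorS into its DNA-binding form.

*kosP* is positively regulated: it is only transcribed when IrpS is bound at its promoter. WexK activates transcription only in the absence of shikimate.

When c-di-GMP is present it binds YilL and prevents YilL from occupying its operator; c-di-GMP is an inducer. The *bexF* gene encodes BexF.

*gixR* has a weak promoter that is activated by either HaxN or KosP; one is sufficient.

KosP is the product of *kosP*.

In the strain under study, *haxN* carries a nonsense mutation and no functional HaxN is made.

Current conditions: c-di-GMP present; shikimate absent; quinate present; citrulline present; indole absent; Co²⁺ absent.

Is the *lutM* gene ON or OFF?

Indole is absent, so ZorS is inactive.
Co²⁺ is absent, so QuvY is active.
With repressor QuvY bound, *bexF* is not transcribed.
So BexF is not produced.
Required activator ZorS is absent, so *elnY* is not transcribed.
So ElnY is not produced.
Shikimate is absent, so WexK is active.
HaxN is non-functional in this strain, so it has no effect.
Citrulline is present, so IrpS is active.
No repressor is bound and IrpS is active, so *kosP* is transcribed.
So KosP is produced and active.
Activator KosP is present, so *gixR* is transcribed.
So GixR is produced and active.
With repressor GixR bound, *lutM* is not transcribed.

OFF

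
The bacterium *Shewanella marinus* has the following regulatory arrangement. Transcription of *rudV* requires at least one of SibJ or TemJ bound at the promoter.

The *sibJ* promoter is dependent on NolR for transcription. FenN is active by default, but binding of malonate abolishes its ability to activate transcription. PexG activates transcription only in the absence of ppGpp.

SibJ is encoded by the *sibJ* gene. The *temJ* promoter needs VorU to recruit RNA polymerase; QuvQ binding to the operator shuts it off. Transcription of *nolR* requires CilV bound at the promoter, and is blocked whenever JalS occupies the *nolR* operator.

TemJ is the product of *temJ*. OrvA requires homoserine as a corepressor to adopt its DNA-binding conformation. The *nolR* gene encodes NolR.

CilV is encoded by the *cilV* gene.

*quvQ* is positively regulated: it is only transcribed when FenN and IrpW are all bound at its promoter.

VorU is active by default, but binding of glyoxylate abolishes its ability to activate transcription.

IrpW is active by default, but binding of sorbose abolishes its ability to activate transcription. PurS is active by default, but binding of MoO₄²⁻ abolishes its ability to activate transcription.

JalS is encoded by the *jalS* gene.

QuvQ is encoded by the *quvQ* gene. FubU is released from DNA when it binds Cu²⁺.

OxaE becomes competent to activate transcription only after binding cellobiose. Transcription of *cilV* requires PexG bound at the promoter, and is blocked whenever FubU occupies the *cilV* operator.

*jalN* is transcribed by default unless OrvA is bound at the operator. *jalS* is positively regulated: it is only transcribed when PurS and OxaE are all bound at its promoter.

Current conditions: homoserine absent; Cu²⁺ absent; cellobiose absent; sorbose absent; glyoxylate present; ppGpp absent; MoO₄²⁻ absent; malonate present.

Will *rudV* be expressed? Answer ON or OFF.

MoO₄²⁻ is absent, so PurS is active.
Cellobiose is absent, so OxaE is inactive.
Required activator OxaE is absent, so *jalS* is not transcribed.
So JalS is not produced.
Cu²⁺ is absent, so FubU is active.
ppGpp is absent, so PexG is active.
With repressor FubU bound, *cilV* is not transcribed.
So CilV is not produced.
Required activator CilV is absent, so *nolR* is not transcribed.
So NolR is not produced.
Required activator NolR is absent, so *sibJ* is not transcribed.
So SibJ is not produced.
Malonate is present, so FenN is inactive.
Sorbose is absent, so IrpW is active.
Required activator FenN is absent, so *quvQ* is not transcribed.
So QuvQ is not produced.
Glyoxylate is present, so VorU is inactive.
Required activator VorU is absent, so *temJ* is not transcribed.
So TemJ is not produced.
No activator is available at the *rudV* promoter, so *rudV* is not transcribed.

OFF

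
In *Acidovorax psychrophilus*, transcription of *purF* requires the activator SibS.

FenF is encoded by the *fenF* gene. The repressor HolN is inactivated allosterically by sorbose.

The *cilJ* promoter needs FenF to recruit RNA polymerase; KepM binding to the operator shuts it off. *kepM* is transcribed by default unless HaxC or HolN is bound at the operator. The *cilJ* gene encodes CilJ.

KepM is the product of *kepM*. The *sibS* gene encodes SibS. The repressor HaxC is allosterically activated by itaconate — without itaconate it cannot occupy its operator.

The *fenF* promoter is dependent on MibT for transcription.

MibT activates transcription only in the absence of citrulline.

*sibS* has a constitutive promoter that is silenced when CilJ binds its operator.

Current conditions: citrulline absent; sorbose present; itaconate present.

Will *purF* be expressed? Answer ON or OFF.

OFF

Citrulline is absent, so MibT is active.
No repressor is bound and MibT is active, so *fenF* is transcribed.
So FenF is produced and active.
Itaconate is present, so HaxC is active.
Sorbose is present, so HolN is inactive.
With repressor HaxC bound, *kepM* is not transcribed.
So KepM is not produced.
No repressor is bound and FenF is active, so *cilJ* is transcribed.
So CilJ is produced and active.
With repressor CilJ bound, *sibS* is not transcribed.
So SibS is not produced.
Required activator SibS is absent, so *purF* is not transcribed.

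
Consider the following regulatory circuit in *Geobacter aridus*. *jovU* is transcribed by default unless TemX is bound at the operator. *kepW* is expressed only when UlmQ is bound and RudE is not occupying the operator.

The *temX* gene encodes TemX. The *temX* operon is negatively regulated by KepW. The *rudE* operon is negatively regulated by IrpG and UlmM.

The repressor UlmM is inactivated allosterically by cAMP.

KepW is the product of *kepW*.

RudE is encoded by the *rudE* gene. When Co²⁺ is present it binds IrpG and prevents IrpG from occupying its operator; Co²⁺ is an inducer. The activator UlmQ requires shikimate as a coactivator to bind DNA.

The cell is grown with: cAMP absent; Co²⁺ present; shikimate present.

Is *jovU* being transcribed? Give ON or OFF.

Co²⁺ is present, so IrpG is inactive.
cAMP is absent, so UlmM is active.
With repressor UlmM bound, *rudE* is not transcribed.
So RudE is not produced.
Shikimate is present, so UlmQ is active.
No repressor is bound and UlmQ is active, so *kepW* is transcribed.
So KepW is produced and active.
With repressor KepW bound, *temX* is not transcribed.
So TemX is not produced.
With no repressor bound, *jovU* is transcribed.

ON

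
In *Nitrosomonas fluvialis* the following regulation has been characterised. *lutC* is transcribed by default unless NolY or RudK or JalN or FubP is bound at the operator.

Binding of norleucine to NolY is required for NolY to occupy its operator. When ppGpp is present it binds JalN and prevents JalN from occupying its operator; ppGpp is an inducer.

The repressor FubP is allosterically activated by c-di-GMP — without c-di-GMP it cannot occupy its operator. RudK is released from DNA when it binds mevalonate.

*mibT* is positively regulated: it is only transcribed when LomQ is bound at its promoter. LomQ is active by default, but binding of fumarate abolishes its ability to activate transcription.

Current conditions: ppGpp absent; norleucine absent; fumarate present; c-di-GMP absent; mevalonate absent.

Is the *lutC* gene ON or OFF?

Norleucine is absent, so NolY is inactive.
Mevalonate is absent, so RudK is active.
ppGpp is absent, so JalN is active.
c-di-GMP is absent, so FubP is inactive.
With repressor RudK bound, *lutC* is not transcribed.

OFF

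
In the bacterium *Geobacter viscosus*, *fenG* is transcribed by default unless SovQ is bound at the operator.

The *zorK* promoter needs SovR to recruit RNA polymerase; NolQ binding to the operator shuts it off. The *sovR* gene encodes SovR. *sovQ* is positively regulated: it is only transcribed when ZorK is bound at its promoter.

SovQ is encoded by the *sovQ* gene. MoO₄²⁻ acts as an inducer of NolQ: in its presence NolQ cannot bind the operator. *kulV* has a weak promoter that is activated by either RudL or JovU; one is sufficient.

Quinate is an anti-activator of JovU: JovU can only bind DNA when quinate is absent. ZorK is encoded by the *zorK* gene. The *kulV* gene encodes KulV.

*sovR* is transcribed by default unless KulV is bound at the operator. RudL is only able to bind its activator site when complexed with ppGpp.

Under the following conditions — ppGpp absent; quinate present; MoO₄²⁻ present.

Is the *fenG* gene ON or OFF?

OFF

ppGpp is absent, so RudL is inactive.
Quinate is present, so JovU is inactive.
No activator is available at the *kulV* promoter, so *kulV* is not transcribed.
So KulV is not produced.
With no repressor bound, *sovR* is transcribed.
So SovR is produced and active.
MoO₄²⁻ is present, so NolQ is inactive.
No repressor is bound and SovR is active, so *zorK* is transcribed.
So ZorK is produced and active.
No repressor is bound and ZorK is active, so *sovQ* is transcribed.
So SovQ is produced and active.
With repressor SovQ bound, *fenG* is not transcribed.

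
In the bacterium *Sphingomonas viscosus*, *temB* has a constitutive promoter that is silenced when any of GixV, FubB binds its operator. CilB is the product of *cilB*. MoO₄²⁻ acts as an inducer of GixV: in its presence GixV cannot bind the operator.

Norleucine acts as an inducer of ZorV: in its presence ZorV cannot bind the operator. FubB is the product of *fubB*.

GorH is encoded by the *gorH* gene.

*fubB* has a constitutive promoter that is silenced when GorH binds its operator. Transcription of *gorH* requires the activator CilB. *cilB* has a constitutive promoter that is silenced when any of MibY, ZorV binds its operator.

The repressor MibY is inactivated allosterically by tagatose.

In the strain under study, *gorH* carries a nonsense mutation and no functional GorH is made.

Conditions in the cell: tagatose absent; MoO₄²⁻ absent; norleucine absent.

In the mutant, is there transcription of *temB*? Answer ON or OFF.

OFF

MoO₄²⁻ is absent, so GixV is active.
GorH is non-functional in this strain, so it has no effect.
With no repressor bound, *fubB* is transcribed.
So FubB is produced and active.
With repressor GixV bound, *temB* is not transcribed.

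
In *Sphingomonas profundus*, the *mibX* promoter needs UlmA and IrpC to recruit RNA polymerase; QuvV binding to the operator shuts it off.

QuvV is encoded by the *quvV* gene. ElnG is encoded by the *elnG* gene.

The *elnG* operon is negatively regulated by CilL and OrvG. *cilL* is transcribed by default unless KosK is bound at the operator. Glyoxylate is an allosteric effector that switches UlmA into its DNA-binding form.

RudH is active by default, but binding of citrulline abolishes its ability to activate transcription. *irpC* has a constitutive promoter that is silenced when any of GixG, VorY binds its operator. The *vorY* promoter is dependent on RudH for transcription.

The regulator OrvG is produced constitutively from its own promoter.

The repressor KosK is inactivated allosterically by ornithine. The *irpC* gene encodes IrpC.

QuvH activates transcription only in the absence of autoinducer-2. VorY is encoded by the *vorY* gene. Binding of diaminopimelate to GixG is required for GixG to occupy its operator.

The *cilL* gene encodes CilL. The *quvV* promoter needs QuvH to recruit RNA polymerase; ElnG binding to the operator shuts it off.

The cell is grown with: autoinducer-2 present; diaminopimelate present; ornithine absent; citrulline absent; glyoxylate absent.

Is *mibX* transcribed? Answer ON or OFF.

OFF

Ornithine is absent, so KosK is active.
With repressor KosK bound, *cilL* is not transcribed.
So CilL is not produced.
OrvG is produced constitutively and is active.
With repressor OrvG bound, *elnG* is not transcribed.
So ElnG is not produced.
Autoinducer-2 is present, so QuvH is inactive.
Required activator QuvH is absent, so *quvV* is not transcribed.
So QuvV is not produced.
Glyoxylate is absent, so UlmA is inactive.
Diaminopimelate is present, so GixG is active.
Citrulline is absent, so RudH is active.
No repressor is bound and RudH is active, so *vorY* is transcribed.
So VorY is produced and active.
With repressor GixG bound, *irpC* is not transcribed.
So IrpC is not produced.
Required activator UlmA is absent, so *mibX* is not transcribed.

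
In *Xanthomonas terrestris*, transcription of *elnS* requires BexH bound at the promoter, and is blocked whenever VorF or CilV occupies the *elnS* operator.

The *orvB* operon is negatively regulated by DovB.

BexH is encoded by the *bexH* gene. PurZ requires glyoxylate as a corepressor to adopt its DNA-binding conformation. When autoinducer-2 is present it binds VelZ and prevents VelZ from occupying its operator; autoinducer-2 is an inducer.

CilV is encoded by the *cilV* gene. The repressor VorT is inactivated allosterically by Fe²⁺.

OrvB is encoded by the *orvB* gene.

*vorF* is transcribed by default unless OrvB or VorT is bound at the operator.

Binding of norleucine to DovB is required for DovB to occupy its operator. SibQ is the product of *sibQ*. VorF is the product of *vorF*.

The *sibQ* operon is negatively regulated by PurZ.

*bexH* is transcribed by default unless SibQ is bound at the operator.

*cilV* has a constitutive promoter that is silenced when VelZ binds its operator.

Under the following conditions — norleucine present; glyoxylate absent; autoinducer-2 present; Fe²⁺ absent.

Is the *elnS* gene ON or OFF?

Glyoxylate is absent, so PurZ is inactive.
With no repressor bound, *sibQ* is transcribed.
So SibQ is produced and active.
With repressor SibQ bound, *bexH* is not transcribed.
So BexH is not produced.
Norleucine is present, so DovB is active.
With repressor DovB bound, *orvB* is not transcribed.
So OrvB is not produced.
Fe²⁺ is absent, so VorT is active.
With repressor VorT bound, *vorF* is not transcribed.
So VorF is not produced.
Autoinducer-2 is present, so VelZ is inactive.
With no repressor bound, *cilV* is transcribed.
So CilV is produced and active.
With repressor CilV bound, *elnS* is not transcribed.

OFF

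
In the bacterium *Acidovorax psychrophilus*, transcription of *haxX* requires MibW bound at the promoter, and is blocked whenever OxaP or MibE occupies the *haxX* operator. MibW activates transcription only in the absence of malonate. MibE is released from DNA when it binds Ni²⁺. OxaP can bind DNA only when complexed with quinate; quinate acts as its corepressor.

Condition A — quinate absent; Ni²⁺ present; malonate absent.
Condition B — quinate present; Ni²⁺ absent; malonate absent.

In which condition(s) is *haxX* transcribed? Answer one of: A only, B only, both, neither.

A only

Condition A:
Quinate is absent, so OxaP is inactive.
Ni²⁺ is present, so MibE is inactive.
Malonate is absent, so MibW is active.
No repressor is bound and MibW is active, so *haxX* is transcribed.
→ *haxX* is ON in A.
Condition B:
Quinate is present, so OxaP is active.
Ni²⁺ is absent, so MibE is active.
Malonate is absent, so MibW is active.
With repressor OxaP bound, *haxX* is not transcribed.
→ *haxX* is OFF in B.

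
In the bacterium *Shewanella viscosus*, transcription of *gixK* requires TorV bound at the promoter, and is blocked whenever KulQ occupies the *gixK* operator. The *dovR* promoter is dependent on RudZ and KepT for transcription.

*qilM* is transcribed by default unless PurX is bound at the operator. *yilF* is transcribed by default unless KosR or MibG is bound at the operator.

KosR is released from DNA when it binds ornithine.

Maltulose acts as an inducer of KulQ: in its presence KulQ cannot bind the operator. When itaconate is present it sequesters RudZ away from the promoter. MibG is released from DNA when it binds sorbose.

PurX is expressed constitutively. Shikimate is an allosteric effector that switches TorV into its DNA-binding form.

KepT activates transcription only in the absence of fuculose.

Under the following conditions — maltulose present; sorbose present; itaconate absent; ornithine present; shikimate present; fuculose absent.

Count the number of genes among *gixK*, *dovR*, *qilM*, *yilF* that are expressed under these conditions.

3

Shikimate is present, so TorV is active.
Maltulose is present, so KulQ is inactive.
No repressor is bound and TorV is active, so *gixK* is transcribed.
→ *gixK* is ON.
Itaconate is absent, so RudZ is active.
Fuculose is absent, so KepT is active.
No repressor is bound and RudZ and KepT are active, so *dovR* is transcribed.
→ *dovR* is ON.
PurX is produced constitutively and is active.
With repressor PurX bound, *qilM* is not transcribed.
→ *qilM* is OFF.
Ornithine is present, so KosR is inactive.
Sorbose is present, so MibG is inactive.
With no repressor bound, *yilF* is transcribed.
→ *yilF* is ON.
3 of the 4 genes are transcribed.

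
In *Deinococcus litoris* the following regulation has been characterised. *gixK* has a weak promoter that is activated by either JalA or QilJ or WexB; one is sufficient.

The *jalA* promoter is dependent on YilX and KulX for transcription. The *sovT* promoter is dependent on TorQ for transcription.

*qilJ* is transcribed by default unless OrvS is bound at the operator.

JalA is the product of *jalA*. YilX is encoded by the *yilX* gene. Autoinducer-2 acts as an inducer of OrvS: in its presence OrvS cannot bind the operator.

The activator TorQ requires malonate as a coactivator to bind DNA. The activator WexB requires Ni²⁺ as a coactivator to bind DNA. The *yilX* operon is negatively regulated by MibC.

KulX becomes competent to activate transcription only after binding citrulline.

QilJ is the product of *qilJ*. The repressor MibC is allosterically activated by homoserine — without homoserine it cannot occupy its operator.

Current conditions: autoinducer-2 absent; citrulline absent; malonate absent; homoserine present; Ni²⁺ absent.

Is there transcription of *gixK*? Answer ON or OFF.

Homoserine is present, so MibC is active.
With repressor MibC bound, *yilX* is not transcribed.
So YilX is not produced.
Citrulline is absent, so KulX is inactive.
Required activator YilX is absent, so *jalA* is not transcribed.
So JalA is not produced.
Autoinducer-2 is absent, so OrvS is active.
With repressor OrvS bound, *qilJ* is not transcribed.
So QilJ is not produced.
Ni²⁺ is absent, so WexB is inactive.
No activator is available at the *gixK* promoter, so *gixK* is not transcribed.

OFF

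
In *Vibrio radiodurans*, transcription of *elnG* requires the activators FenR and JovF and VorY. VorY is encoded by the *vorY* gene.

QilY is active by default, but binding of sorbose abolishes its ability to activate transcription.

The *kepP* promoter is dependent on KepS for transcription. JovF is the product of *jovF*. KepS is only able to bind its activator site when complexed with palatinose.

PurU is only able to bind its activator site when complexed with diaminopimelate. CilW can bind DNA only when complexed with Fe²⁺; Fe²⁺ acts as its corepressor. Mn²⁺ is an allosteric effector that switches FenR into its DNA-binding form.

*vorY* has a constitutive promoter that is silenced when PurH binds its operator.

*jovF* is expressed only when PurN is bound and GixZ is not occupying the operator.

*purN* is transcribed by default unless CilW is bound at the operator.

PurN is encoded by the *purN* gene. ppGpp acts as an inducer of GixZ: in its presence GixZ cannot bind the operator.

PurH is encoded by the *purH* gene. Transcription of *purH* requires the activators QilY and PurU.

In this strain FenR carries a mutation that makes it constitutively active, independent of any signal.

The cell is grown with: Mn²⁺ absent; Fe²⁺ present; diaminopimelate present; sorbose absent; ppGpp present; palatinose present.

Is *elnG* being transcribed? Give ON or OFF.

OFF

FenR is constitutively active in this strain.
Fe²⁺ is present, so CilW is active.
With repressor CilW bound, *purN* is not transcribed.
So PurN is not produced.
ppGpp is present, so GixZ is inactive.
Required activator PurN is absent, so *jovF* is not transcribed.
So JovF is not produced.
Sorbose is absent, so QilY is active.
Diaminopimelate is present, so PurU is active.
No repressor is bound and QilY and PurU are active, so *purH* is transcribed.
So PurH is produced and active.
With repressor PurH bound, *vorY* is not transcribed.
So VorY is not produced.
Required activator JovF is absent, so *elnG* is not transcribed.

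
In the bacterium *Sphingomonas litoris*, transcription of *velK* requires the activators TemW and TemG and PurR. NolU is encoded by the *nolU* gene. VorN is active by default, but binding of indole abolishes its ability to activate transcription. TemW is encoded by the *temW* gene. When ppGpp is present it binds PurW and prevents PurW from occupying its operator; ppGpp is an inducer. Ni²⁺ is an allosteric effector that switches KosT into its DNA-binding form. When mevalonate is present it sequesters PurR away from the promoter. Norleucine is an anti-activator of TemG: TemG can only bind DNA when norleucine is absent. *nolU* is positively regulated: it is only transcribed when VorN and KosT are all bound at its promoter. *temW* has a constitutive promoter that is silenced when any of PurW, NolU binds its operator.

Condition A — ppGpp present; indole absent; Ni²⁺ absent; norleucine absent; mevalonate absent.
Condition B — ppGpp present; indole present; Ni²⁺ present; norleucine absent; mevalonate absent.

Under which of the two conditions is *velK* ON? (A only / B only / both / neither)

Condition A:
ppGpp is present, so PurW is inactive.
Indole is absent, so VorN is active.
Ni²⁺ is absent, so KosT is inactive.
Required activator KosT is absent, so *nolU* is not transcribed.
So NolU is not produced.
With no repressor bound, *temW* is transcribed.
So TemW is produced and active.
Norleucine is absent, so TemG is active.
Mevalonate is absent, so PurR is active.
No repressor is bound and TemW and TemG and PurR are active, so *velK* is transcribed.
→ *velK* is ON in A.
Condition B:
ppGpp is present, so PurW is inactive.
Indole is present, so VorN is inactive.
Ni²⁺ is present, so KosT is active.
Required activator VorN is absent, so *nolU* is not transcribed.
So NolU is not produced.
With no repressor bound, *temW* is transcribed.
So TemW is produced and active.
Norleucine is absent, so TemG is active.
Mevalonate is absent, so PurR is active.
No repressor is bound and TemW and TemG and PurR are active, so *velK* is transcribed.
→ *velK* is ON in B.

both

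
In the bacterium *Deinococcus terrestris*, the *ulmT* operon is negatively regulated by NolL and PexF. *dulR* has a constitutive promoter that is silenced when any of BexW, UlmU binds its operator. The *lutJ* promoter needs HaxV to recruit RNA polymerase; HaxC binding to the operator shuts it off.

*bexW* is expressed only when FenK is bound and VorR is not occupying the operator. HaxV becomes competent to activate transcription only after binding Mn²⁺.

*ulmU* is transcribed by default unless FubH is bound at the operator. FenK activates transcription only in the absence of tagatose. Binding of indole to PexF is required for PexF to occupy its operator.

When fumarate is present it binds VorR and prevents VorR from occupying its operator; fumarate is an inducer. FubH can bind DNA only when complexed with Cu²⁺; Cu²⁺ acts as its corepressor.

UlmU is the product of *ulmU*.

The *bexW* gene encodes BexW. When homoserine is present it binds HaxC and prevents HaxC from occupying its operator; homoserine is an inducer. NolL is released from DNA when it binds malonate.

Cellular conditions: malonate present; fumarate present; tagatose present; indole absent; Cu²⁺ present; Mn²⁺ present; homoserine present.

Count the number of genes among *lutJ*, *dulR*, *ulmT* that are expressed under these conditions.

Mn²⁺ is present, so HaxV is active.
Homoserine is present, so HaxC is inactive.
No repressor is bound and HaxV is active, so *lutJ* is transcribed.
→ *lutJ* is ON.
Fumarate is present, so VorR is inactive.
Tagatose is present, so FenK is inactive.
Required activator FenK is absent, so *bexW* is not transcribed.
So BexW is not produced.
Cu²⁺ is present, so FubH is active.
With repressor FubH bound, *ulmU* is not transcribed.
So UlmU is not produced.
With no repressor bound, *dulR* is transcribed.
→ *dulR* is ON.
Malonate is present, so NolL is inactive.
Indole is absent, so PexF is inactive.
With no repressor bound, *ulmT* is transcribed.
→ *ulmT* is ON.
3 of the 3 genes are transcribed.

3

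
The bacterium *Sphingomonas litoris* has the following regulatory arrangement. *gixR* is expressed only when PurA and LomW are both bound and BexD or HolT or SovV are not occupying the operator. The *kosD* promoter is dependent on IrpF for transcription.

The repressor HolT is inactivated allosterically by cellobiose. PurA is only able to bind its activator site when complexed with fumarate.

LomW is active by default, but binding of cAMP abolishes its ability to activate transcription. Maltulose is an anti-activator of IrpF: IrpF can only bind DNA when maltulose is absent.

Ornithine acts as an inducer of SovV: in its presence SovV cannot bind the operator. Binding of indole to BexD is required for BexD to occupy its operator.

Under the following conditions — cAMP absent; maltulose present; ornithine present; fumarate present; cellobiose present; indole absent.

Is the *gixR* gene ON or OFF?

ON

Fumarate is present, so PurA is active.
Indole is absent, so BexD is inactive.
Cellobiose is present, so HolT is inactive.
cAMP is absent, so LomW is active.
Ornithine is present, so SovV is inactive.
No repressor is bound and PurA and LomW are active, so *gixR* is transcribed.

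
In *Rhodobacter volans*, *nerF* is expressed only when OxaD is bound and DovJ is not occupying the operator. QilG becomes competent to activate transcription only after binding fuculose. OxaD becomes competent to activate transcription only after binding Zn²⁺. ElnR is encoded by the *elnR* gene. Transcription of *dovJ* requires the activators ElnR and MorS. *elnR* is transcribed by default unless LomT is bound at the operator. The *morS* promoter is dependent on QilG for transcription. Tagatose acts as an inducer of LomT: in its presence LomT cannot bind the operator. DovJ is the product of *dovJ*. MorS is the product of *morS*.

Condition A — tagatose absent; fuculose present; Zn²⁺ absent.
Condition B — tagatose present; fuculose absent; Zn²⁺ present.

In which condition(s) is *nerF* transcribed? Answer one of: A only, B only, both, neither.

Condition A:
Tagatose is absent, so LomT is active.
With repressor LomT bound, *elnR* is not transcribed.
So ElnR is not produced.
Fuculose is present, so QilG is active.
No repressor is bound and QilG is active, so *morS* is transcribed.
So MorS is produced and active.
Required activator ElnR is absent, so *dovJ* is not transcribed.
So DovJ is not produced.
Zn²⁺ is absent, so OxaD is inactive.
Required activator OxaD is absent, so *nerF* is not transcribed.
→ *nerF* is OFF in A.
Condition B:
Tagatose is present, so LomT is inactive.
With no repressor bound, *elnR* is transcribed.
So ElnR is produced and active.
Fuculose is absent, so QilG is inactive.
Required activator QilG is absent, so *morS* is not transcribed.
So MorS is not produced.
Required activator MorS is absent, so *dovJ* is not transcribed.
So DovJ is not produced.
Zn²⁺ is present, so OxaD is active.
No repressor is bound and OxaD is active, so *nerF* is transcribed.
→ *nerF* is ON in B.

B only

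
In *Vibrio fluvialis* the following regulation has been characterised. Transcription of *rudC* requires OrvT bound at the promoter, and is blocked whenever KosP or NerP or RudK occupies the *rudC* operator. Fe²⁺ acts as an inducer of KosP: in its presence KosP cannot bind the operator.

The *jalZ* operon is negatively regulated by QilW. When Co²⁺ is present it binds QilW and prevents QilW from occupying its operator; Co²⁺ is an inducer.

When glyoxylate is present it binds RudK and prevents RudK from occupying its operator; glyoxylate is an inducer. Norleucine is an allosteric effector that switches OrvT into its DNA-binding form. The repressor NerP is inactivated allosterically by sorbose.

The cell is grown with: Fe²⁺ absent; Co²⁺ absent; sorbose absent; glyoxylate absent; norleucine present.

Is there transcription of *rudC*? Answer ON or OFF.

Fe²⁺ is absent, so KosP is active.
Sorbose is absent, so NerP is active.
Glyoxylate is absent, so RudK is active.
Norleucine is present, so OrvT is active.
With repressor KosP bound, *rudC* is not transcribed.

OFF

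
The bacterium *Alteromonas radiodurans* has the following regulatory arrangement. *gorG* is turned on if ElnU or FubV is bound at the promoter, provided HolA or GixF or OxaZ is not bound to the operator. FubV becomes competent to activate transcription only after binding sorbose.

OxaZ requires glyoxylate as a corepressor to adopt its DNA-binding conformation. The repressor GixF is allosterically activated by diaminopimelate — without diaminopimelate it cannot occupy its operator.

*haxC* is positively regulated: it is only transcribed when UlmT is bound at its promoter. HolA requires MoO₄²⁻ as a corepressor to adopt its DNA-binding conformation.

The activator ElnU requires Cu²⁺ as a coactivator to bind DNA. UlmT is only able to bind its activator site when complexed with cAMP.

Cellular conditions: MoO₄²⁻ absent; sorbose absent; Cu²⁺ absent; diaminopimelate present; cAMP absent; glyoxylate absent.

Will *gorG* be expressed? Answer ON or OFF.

OFF

MoO₄²⁻ is absent, so HolA is inactive.
Cu²⁺ is absent, so ElnU is inactive.
Diaminopimelate is present, so GixF is active.
Sorbose is absent, so FubV is inactive.
Glyoxylate is absent, so OxaZ is inactive.
With repressor GixF bound, *gorG* is not transcribed.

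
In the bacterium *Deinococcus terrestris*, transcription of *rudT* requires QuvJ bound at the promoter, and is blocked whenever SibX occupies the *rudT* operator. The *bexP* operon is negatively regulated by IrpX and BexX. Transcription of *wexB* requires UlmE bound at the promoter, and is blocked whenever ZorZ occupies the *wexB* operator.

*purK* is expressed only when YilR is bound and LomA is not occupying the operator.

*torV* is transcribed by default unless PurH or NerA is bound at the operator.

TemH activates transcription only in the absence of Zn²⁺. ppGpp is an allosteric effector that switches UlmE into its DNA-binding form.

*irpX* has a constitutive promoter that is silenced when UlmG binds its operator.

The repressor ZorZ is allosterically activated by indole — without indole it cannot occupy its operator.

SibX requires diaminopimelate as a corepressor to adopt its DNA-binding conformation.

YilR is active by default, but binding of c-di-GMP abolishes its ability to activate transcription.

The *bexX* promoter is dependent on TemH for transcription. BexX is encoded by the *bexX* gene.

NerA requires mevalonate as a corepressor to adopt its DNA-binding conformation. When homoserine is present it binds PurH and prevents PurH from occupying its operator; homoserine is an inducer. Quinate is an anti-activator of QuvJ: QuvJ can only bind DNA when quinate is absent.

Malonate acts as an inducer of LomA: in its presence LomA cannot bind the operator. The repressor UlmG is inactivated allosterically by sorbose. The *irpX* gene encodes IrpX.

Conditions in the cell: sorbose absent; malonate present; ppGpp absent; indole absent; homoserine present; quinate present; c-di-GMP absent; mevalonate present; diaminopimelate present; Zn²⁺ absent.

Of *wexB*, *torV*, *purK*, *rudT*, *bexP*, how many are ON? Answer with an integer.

1

Indole is absent, so ZorZ is inactive.
ppGpp is absent, so UlmE is inactive.
Required activator UlmE is absent, so *wexB* is not transcribed.
→ *wexB* is OFF.
Homoserine is present, so PurH is inactive.
Mevalonate is present, so NerA is active.
With repressor NerA bound, *torV* is not transcribed.
→ *torV* is OFF.
c-di-GMP is absent, so YilR is active.
Malonate is present, so LomA is inactive.
No repressor is bound and YilR is active, so *purK* is transcribed.
→ *purK* is ON.
Diaminopimelate is present, so SibX is active.
Quinate is present, so QuvJ is inactive.
With repressor SibX bound, *rudT* is not transcribed.
→ *rudT* is OFF.
Sorbose is absent, so UlmG is active.
With repressor UlmG bound, *irpX* is not transcribed.
So IrpX is not produced.
Zn²⁺ is absent, so TemH is active.
No repressor is bound and TemH is active, so *bexX* is transcribed.
So BexX is produced and active.
With repressor BexX bound, *bexP* is not transcribed.
→ *bexP* is OFF.
1 of the 5 genes is transcribed.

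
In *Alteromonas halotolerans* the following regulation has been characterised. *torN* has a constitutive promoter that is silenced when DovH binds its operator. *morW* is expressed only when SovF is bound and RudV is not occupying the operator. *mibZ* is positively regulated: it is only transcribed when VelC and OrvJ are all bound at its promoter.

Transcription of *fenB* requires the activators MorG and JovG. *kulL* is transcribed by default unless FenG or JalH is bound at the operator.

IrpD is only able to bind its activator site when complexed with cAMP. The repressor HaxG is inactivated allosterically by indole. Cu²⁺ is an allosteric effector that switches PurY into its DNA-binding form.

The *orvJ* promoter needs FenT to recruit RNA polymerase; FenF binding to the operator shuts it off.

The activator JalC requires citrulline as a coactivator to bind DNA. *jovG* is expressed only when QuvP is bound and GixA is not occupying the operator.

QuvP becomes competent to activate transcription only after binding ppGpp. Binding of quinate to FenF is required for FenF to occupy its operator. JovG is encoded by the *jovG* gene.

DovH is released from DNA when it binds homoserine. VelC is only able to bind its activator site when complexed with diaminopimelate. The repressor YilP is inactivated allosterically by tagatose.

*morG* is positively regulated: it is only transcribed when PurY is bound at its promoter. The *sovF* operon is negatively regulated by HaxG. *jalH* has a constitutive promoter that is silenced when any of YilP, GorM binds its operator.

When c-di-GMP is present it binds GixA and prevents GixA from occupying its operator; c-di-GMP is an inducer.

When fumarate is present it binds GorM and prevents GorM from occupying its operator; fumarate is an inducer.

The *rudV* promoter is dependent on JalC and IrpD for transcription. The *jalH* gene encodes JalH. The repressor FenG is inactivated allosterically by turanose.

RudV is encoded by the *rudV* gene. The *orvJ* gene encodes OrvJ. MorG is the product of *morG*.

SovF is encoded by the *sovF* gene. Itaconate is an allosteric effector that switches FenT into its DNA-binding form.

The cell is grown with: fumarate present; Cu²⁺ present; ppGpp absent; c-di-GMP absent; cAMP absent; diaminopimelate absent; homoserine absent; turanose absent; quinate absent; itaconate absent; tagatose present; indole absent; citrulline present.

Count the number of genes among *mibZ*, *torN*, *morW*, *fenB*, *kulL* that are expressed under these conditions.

0

Diaminopimelate is absent, so VelC is inactive.
Itaconate is absent, so FenT is inactive.
Quinate is absent, so FenF is inactive.
Required activator FenT is absent, so *orvJ* is not transcribed.
So OrvJ is not produced.
Required activator VelC is absent, so *mibZ* is not transcribed.
→ *mibZ* is OFF.
Homoserine is absent, so DovH is active.
With repressor DovH bound, *torN* is not transcribed.
→ *torN* is OFF.
Citrulline is present, so JalC is active.
cAMP is absent, so IrpD is inactive.
Required activator IrpD is absent, so *rudV* is not transcribed.
So RudV is not produced.
Indole is absent, so HaxG is active.
With repressor HaxG bound, *sovF* is not transcribed.
So SovF is not produced.
Required activator SovF is absent, so *morW* is not transcribed.
→ *morW* is OFF.
Cu²⁺ is present, so PurY is active.
No repressor is bound and PurY is active, so *morG* is transcribed.
So MorG is produced and active.
ppGpp is absent, so QuvP is inactive.
c-di-GMP is absent, so GixA is active.
With repressor GixA bound, *jovG* is not transcribed.
So JovG is not produced.
Required activator JovG is absent, so *fenB* is not transcribed.
→ *fenB* is OFF.
Turanose is absent, so FenG is active.
Tagatose is present, so YilP is inactive.
Fumarate is present, so GorM is inactive.
With no repressor bound, *jalH* is transcribed.
So JalH is produced and active.
With repressor FenG bound, *kulL* is not transcribed.
→ *kulL* is OFF.
0 of the 5 genes are transcribed.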